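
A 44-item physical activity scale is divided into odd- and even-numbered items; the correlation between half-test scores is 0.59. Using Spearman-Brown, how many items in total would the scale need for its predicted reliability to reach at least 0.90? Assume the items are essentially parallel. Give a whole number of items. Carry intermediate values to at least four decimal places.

138

Corrected full-test reliability: r_full = 2 × 0.59 / (1 + 0.59) ≈ 0.7421
Solve Spearman-Brown for n: n = 0.90(1 − 0.7421) / [0.7421(1 − 0.90)] = 3.1277
Required items = 3.1277 × 44 = 137.62, so 138 items.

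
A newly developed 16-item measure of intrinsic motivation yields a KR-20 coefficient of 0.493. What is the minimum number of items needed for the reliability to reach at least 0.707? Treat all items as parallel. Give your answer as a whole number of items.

n = 0.707(1 − 0.493) / [0.493(1 − 0.707)]
n = 0.358449 / 0.144449 ≈ 2.4815
So the test needs 2.4815 × 16 ≈ 39.70 items; rounding up, 40.

40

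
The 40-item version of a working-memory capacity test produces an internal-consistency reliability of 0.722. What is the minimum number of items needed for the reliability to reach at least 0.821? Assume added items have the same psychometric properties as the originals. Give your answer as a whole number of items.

71

Spearman-Brown solved for the length factor n:
n = r*(1 − r) / [ r (1 − r*) ]
n = 0.821(1 − 0.722) / [0.722(1 − 0.821)]
n = 0.228238 / 0.129238 ≈ 1.7660
Items needed = n × 40 = 1.7660 × 40 ≈ 70.64 → round up to 71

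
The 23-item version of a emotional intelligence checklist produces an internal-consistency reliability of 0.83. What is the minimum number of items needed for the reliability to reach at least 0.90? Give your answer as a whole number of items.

n = [0.90 × 0.17] / [0.83 × 0.10]
n = 0.1530 / 0.0830 ≈ 1.8434
1.8434 × 23 = 42.40 → 43 items

43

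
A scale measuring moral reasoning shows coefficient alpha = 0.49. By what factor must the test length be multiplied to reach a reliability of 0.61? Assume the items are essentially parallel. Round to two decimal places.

1.63

Rearranging the Spearman-Brown formula for n,
n = r_target (1 − r_old) / [ r_old (1 − r_target) ]
n = 0.61 × (1 − 0.49) / [ 0.49 × (1 − 0.61) ]
n = 0.3111 / 0.1911 ≈ 1.6279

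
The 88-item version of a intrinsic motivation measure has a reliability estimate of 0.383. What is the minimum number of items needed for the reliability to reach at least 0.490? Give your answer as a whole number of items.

Spearman-Brown solved for the length factor n:
n = r_target (1 − r_old) / [ r_old (1 − r_target) ]
n = 0.490 × (1 − 0.383) / [ 0.383 × (1 − 0.490) ]
n = 0.302330 / 0.195330 ≈ 1.5478
1.5478 × 88 = 136.21 → 137 items

137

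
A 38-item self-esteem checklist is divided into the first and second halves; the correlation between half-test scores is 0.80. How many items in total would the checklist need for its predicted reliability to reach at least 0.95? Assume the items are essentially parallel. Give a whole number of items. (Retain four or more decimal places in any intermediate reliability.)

91

Corrected full-test reliability: r_full = 2 × 0.80 / (1 + 0.80) ≈ 0.8889
n = r_tgt(1 − r_full) / [r_full(1 − r_tgt)] = 0.95 × 0.1111 / (0.8889 × 0.05) ≈ 2.3747
Items = 2.3747 × 38 ≈ 90.24 → 91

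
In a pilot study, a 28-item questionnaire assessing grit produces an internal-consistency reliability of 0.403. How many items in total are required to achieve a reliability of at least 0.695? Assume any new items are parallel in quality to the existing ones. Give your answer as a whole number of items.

n = 0.695(1 − 0.403) / [0.403(1 − 0.695)]
  = 0.414915 / 0.122915 = 3.3756
3.3756 × 28 = 94.52 → 95 items

95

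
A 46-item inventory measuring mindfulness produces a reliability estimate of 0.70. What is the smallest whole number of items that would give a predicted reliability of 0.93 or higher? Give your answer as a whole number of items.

n = 0.93(1 − 0.70) / [0.70(1 − 0.93)]
n = 0.2790 / 0.0490 ≈ 5.6939
5.6939 × 46 = 261.92 → 262 items

262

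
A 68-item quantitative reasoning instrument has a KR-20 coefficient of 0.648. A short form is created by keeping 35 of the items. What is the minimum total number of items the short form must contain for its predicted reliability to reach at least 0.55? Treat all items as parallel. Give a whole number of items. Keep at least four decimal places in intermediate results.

46

First, r for the 35-item form: n = 35/68 = 0.5147, so r_35 = 0.5147·0.648/(1 + (0.5147 − 1)·0.648) = 0.4865
Then solve for n' with r_old = 0.4865, r_target = 0.55: n' = 0.55(1 − 0.4865)/[0.4865(1 − 0.55)] = 1.2901
Items = 1.2901 × 35 ≈ 45.15 → 46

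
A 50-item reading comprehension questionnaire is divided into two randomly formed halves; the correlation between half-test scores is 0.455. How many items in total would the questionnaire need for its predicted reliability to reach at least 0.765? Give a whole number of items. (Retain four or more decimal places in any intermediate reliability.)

98

Corrected full-test reliability: r_full = 2 × 0.455 / (1 + 0.455) ≈ 0.6254
Solve Spearman-Brown for n: n = 0.765(1 − 0.6254) / [0.6254(1 − 0.765)] = 1.9499
Required items = 1.9499 × 50 = 97.50, so 98 items.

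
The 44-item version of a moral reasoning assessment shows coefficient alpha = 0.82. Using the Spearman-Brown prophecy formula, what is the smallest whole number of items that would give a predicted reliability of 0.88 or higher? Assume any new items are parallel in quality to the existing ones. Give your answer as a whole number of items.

71

Spearman-Brown solved for the length factor n:
n = r*(1 − r) / [ r (1 − r*) ]
n = 0.88 × (1 − 0.82) / [ 0.82 × (1 − 0.88) ]
  = 0.1584 / 0.0984 = 1.6098
Items needed = n × 44 = 1.6098 × 44 ≈ 70.83 → round up to 71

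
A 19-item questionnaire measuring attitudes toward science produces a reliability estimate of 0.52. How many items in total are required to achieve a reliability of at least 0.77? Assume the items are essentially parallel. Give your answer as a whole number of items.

59

n = 0.77(1 − 0.52) / [0.52(1 − 0.77)]
n = 0.3696 / 0.1196 ≈ 3.0903
Items needed = n × 19 = 3.0903 × 19 ≈ 58.72 → round up to 59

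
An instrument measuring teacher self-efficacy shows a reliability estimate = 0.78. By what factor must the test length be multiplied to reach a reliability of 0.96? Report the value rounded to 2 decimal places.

6.77

n = 0.96(1 − 0.78) / [0.78(1 − 0.96)]
  = 0.2112 / 0.0312 = 6.7692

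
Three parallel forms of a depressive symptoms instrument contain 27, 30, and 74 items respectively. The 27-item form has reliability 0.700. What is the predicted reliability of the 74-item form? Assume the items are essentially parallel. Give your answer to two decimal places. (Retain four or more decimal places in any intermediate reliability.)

0.86

The 30-item form is not needed; work directly from the 27-item form with n = 74/27 = 2.7407.
r_{74} = n·r / (1 + (n − 1)·r) = 1.9185 / 2.2185 ≈ 0.8648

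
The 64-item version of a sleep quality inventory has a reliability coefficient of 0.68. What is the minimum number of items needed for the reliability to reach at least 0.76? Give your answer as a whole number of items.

96

Invert Spearman-Brown to solve for n:
n = r_target (1 − r_old) / [ r_old (1 − r_target) ]
n = 0.76(1 − 0.68) / [0.68(1 − 0.76)]
  = 0.2432 / 0.1632 = 1.4902
So the test needs 1.4902 × 64 ≈ 95.37 items; rounding up, 96.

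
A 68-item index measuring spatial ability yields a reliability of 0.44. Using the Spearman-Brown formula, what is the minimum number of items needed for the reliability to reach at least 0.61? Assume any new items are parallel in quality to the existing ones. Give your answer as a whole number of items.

Invert Spearman-Brown to solve for n:
n = r*(1 − r) / [ r (1 − r*) ]
n = 0.61(1 − 0.44) / [0.44(1 − 0.61)]
n = 0.3416 / 0.1716 ≈ 1.9907
So the test needs 1.9907 × 68 ≈ 135.37 items; rounding up, 136.

136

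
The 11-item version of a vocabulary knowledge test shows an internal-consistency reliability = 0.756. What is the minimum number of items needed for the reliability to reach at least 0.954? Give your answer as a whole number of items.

Invert Spearman-Brown to solve for n:
n = r*(1 − r) / [ r (1 − r*) ]
n = 0.954 × (1 − 0.756) / [ 0.756 × (1 − 0.954) ]
n = 0.232776 / 0.034776 ≈ 6.6936
Items needed = n × 11 = 6.6936 × 11 ≈ 73.63 → round up to 74

74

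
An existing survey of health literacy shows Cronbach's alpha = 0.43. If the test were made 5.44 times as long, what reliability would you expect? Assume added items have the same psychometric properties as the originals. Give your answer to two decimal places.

By Spearman-Brown, r_new = n r / (1 + (n − 1) r).
r_new = 5.44·0.43 / [1 + (5.44 − 1)·0.43]
     = 2.3392 / 2.9092 = 0.8041

0.80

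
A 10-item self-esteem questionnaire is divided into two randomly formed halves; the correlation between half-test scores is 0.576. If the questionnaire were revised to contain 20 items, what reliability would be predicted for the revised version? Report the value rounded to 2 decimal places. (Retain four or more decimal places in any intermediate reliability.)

0.84

Full-test reliability from the split-half r: r_full = 2(0.576)/(1 + 0.576) = 0.7310
Then adjust to 20 items: n = 20/10 = 2.0000
r_new = n·r_full / (1 + (n − 1)·r_full) = 1.4620 / 1.7310 ≈ 0.8446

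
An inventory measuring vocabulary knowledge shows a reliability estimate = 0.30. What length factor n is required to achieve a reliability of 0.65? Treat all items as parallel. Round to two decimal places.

4.33

Spearman-Brown solved for the length factor n:
n = r*(1 − r) / [ r (1 − r*) ]
n = 0.65(1 − 0.30) / [0.30(1 − 0.65)]
  = 0.4550 / 0.1050 = 4.3333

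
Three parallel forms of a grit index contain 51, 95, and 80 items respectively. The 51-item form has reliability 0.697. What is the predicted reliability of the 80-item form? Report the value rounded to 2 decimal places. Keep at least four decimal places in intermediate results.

0.78

The 95-item form is not needed; work directly from the 51-item form with n = 80/51 = 1.5686.
r_{80} = n·r / (1 + (n − 1)·r) = 1.0933 / 1.3963 ≈ 0.7830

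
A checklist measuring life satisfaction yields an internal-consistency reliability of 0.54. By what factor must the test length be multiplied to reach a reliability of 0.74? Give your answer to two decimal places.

2.42

Invert Spearman-Brown to solve for n:
n = r*(1 − r) / [ r (1 − r*) ]
n = 0.74 × (1 − 0.54) / [ 0.54 × (1 − 0.74) ]
  = 0.3404 / 0.1404 = 2.4245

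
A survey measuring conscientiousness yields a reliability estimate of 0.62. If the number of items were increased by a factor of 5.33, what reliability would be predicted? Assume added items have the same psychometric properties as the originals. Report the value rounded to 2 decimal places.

0.90

r_new = (5.33 × 0.62) / (1 + (5.33 − 1) × 0.62)
     = 3.3046 / 3.6846 = 0.8969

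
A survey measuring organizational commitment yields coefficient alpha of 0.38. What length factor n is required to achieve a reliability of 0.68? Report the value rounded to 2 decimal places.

Spearman-Brown solved for the length factor n:
n = r*(1 − r) / [ r (1 − r*) ]
n = 0.68 × (1 − 0.38) / [ 0.38 × (1 − 0.68) ]
n = 0.4216 / 0.1216 ≈ 3.4671

3.47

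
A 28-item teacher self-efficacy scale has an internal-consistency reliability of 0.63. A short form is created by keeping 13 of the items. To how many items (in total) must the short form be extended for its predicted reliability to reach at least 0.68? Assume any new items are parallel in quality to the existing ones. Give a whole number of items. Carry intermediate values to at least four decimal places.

Short-form reliability: n = 13/28 = 0.4643; r_13 = n·r/(1+(n−1)r) ≈ 0.4415
Then solve for n' with r_old = 0.4415, r_target = 0.68: n' = 0.68(1 − 0.4415)/[0.4415(1 − 0.68)] = 2.6881
Total items = 2.6881 × 13 = 34.95, rounded up to 35.

35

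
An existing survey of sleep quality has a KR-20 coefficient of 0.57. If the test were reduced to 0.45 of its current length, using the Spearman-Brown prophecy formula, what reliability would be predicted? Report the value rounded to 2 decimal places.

Apply the Spearman-Brown prophecy formula, r' = nr / [1 + (n − 1)r]:
r_new = (0.45 × 0.57) / (1 + (0.45 − 1) × 0.57)
r_new = 0.2565 / 0.6865 ≈ 0.3736

0.37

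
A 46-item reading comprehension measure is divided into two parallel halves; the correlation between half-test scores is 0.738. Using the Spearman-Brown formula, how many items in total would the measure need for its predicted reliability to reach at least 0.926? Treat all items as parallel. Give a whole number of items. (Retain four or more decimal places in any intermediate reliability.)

103

Corrected full-test reliability: r_full = 2 × 0.738 / (1 + 0.738) ≈ 0.8493
Solve Spearman-Brown for n: n = 0.926(1 − 0.8493) / [0.8493(1 − 0.926)] = 2.2204
Items = 2.2204 × 46 ≈ 102.14 → 103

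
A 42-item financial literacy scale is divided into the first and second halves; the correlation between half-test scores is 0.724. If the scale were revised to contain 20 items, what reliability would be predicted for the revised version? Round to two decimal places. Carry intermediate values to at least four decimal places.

0.71

Spearman-Brown correction (n = 2): r_full = 2·0.724/(1 + 0.724) = 0.8399
Then adjust to 20 items: n = 20/42 = 0.4762
r_new = n·r_full / (1 + (n − 1)·r_full) = 0.4000 / 0.5601 ≈ 0.7142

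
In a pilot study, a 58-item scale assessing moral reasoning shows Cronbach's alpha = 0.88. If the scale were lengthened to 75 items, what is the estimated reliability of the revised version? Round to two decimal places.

0.90

The new length is 75/58 = 1.2931 times the old.
Apply the Spearman-Brown prophecy formula, r' = nr / [1 + (n − 1)r]:
r_new = 1.2931·0.88 / [1 + (1.2931 − 1)·0.88]
r_new = 1.1379 / 1.2579 ≈ 0.9046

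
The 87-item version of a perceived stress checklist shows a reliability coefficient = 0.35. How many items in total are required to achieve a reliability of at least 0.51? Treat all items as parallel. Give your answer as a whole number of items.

169

n = 0.51 × (1 − 0.35) / [ 0.35 × (1 − 0.51) ]
n = 0.3315 / 0.1715 ≈ 1.9329
1.9329 × 87 = 168.16 → 169 items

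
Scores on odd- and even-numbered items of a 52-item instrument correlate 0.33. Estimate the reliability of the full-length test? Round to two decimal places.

0.50

Apply the Spearman-Brown correction with n = 2:
r_full = 2(0.33) / (1 + 0.33)
       = 0.6600 / 1.3300 = 0.4962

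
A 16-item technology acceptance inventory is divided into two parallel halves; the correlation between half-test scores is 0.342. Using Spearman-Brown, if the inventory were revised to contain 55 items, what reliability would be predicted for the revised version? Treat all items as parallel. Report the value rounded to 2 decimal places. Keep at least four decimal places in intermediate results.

0.78

Full-test reliability from the split-half r: r_full = 2(0.342)/(1 + 0.342) = 0.5097
Length factor from 16 to 55 items: n = 55/16 = 3.4375
r_new = n·r_full / (1 + (n − 1)·r_full) = 1.7521 / 2.2424 ≈ 0.7814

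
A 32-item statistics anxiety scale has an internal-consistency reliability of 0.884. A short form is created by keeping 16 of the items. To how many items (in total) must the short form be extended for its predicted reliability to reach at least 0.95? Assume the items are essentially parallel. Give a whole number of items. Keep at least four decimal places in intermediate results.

First, r for the 16-item form: n = 16/32 = 0.5000, so r_16 = 0.5000·0.884/(1 + (0.5000 − 1)·0.884) = 0.7921
Then solve for n' with r_old = 0.7921, r_target = 0.95: n' = 0.95(1 − 0.7921)/[0.7921(1 − 0.95)] = 4.9869
Items = 4.9869 × 16 ≈ 79.79 → 80

80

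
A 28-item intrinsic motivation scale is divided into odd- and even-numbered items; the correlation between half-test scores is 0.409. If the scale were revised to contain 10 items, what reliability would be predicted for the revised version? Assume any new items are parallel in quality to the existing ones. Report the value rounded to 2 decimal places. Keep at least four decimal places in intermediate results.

0.33

Spearman-Brown correction (n = 2): r_full = 2·0.409/(1 + 0.409) = 0.5806
Length factor from 28 to 10 items: n = 10/28 = 0.3571
r_new = n·r_full / (1 + (n − 1)·r_full) = 0.2073 / 0.6267 ≈ 0.3308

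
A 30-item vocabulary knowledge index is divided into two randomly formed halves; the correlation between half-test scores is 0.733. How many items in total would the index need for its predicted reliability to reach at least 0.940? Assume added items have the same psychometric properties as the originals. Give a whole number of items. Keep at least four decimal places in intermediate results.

86

r_full = 2(0.733)/(1 + 0.733) = 0.8459
Solve Spearman-Brown for n: n = 0.940(1 − 0.8459) / [0.8459(1 − 0.940)] = 2.8540
Items = 2.8540 × 30 ≈ 85.62 → 86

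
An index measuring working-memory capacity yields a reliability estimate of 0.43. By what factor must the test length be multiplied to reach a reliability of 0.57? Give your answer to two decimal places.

Invert Spearman-Brown to solve for n:
n = r_target (1 − r_old) / [ r_old (1 − r_target) ]
n = 0.57 × (1 − 0.43) / [ 0.43 × (1 − 0.57) ]
n = 0.3249 / 0.1849 ≈ 1.7572

1.76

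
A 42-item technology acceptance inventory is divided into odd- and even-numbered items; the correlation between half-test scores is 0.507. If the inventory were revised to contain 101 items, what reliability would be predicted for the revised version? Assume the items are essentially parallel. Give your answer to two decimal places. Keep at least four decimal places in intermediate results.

Spearman-Brown correction (n = 2): r_full = 2·0.507/(1 + 0.507) = 0.6729
Length factor from 42 to 101 items: n = 101/42 = 2.4048
r_new = n·r_full / (1 + (n − 1)·r_full) = 1.6182 / 1.9453 ≈ 0.8319

0.83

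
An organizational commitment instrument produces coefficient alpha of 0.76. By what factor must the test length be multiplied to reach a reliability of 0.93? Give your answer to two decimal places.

Invert Spearman-Brown to solve for n:
n = r_target (1 − r_old) / [ r_old (1 − r_target) ]
n = 0.93(1 − 0.76) / [0.76(1 − 0.93)]
n = 0.2232 / 0.0532 ≈ 4.1955

4.20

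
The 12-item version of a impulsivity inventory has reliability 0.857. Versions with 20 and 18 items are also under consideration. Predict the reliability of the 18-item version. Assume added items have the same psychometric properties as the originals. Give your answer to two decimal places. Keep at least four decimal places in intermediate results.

The 20-item form is not needed; work directly from the 12-item form with n = 18/12 = 1.5000.
r_{18} = n·r / (1 + (n − 1)·r) = 1.2855 / 1.4285 ≈ 0.8999

0.90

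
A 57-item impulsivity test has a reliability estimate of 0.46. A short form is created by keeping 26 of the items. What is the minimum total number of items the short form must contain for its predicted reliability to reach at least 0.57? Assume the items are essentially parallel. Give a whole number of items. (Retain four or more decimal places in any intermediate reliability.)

89

First, r for the 26-item form: n = 26/57 = 0.4561, so r_26 = 0.4561·0.46/(1 + (0.4561 − 1)·0.46) = 0.2798
Length factor from the short form to reach 0.57: n' = 0.57(1 − 0.2798) / [0.2798(1 − 0.57)] ≈ 3.4120
Total items = 3.4120 × 26 = 88.71, rounded up to 89.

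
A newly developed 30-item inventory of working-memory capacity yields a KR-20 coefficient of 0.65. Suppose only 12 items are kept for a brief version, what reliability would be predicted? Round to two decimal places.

Length ratio n = 12/30 = 0.4
Spearman-Brown: r_new = n·r / (1 + (n − 1)·r)
r_new = (0.4 × 0.65) / (1 + (0.4 − 1) × 0.65)
     = 0.2600 / 0.6100 = 0.4262

0.43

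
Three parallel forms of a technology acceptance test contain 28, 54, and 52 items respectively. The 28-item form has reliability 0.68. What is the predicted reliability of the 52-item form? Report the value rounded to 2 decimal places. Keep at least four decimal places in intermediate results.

Only the ratio of lengths matters: n = 52/28 = 1.8571
r_{52} = n·r / (1 + (n − 1)·r) = 1.2628 / 1.5828 ≈ 0.7978

0.80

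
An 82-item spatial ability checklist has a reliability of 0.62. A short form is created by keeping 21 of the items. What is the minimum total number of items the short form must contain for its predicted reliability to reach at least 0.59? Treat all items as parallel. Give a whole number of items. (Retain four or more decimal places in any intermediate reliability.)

73

First, r for the 21-item form: n = 21/82 = 0.2561, so r_21 = 0.2561·0.62/(1 + (0.2561 − 1)·0.62) = 0.2947
Length factor from the short form to reach 0.59: n' = 0.59(1 − 0.2947) / [0.2947(1 − 0.59)] ≈ 3.4440
Total items = 3.4440 × 21 = 72.32, rounded up to 73.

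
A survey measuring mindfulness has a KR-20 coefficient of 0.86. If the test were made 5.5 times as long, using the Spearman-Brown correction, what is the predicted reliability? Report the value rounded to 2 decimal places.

0.97

By Spearman-Brown, r_new = n r / (1 + (n − 1) r).
r_new = (5.5 × 0.86) / (1 + (5.5 − 1) × 0.86)
     = 4.7300 / 4.8700 = 0.9713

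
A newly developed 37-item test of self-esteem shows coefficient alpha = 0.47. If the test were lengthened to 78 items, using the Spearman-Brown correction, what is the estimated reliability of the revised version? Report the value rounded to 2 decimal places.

Length ratio n = 78/37 = 2.1081
r_new = (2.1081 × 0.47) / (1 + (2.1081 − 1) × 0.47)
     = 0.9908 / 1.5208 = 0.6515

0.65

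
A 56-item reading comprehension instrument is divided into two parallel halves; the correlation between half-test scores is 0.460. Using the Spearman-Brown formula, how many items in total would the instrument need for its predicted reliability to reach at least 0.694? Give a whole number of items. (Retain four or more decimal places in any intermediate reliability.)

75

r_full = 2(0.460)/(1 + 0.460) = 0.6301
n = r_tgt(1 − r_full) / [r_full(1 − r_tgt)] = 0.694 × 0.3699 / (0.6301 × 0.306) ≈ 1.3314
Items = 1.3314 × 56 ≈ 74.56 → 75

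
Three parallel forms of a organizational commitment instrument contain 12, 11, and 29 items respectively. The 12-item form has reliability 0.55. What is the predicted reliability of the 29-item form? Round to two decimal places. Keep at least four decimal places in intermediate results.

0.75

Only the ratio of lengths matters: n = 29/12 = 2.4167
r_{29} = n·r / (1 + (n − 1)·r) = 1.3292 / 1.7792 ≈ 0.7471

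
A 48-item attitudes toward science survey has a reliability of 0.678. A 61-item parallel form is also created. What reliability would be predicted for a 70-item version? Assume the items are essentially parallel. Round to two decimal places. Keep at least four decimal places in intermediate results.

Only the ratio of lengths matters: n = 70/48 = 1.4583
r_{70} = n·r / (1 + (n − 1)·r) = 0.9887 / 1.3107 ≈ 0.7543

0.75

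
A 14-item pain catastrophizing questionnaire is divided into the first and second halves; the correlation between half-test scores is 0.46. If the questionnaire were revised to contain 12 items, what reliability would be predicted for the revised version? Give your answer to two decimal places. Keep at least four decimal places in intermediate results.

0.59

Full-test reliability from the split-half r: r_full = 2(0.46)/(1 + 0.46) = 0.6301
Length factor from 14 to 12 items: n = 12/14 = 0.8571
r_new = n·r_full / (1 + (n − 1)·r_full) = 0.5401 / 0.9100 ≈ 0.5935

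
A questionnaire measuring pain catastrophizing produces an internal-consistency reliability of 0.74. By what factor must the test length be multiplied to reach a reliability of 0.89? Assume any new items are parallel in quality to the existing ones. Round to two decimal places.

2.84

n = 0.89(1 − 0.74) / [0.74(1 − 0.89)]
  = 0.2314 / 0.0814 = 2.8428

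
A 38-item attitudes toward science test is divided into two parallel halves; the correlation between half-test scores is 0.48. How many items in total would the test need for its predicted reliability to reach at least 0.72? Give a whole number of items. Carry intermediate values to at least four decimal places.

53

Corrected full-test reliability: r_full = 2 × 0.48 / (1 + 0.48) ≈ 0.6486
n = r_tgt(1 − r_full) / [r_full(1 − r_tgt)] = 0.72 × 0.3514 / (0.6486 × 0.28) ≈ 1.3932
Required items = 1.3932 × 38 = 52.94, so 53 items.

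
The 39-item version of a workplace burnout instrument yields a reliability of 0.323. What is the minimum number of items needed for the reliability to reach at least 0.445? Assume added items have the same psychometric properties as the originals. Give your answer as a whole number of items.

66

n = 0.445(1 − 0.323) / [0.323(1 − 0.445)]
n = 0.301265 / 0.179265 ≈ 1.6806
Items needed = n × 39 = 1.6806 × 39 ≈ 65.54 → round up to 66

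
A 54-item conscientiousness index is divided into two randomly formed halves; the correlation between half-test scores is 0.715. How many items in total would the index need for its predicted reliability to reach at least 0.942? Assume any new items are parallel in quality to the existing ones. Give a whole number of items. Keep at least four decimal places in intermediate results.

175

r_full = 2(0.715)/(1 + 0.715) = 0.8338
Solve Spearman-Brown for n: n = 0.942(1 − 0.8338) / [0.8338(1 − 0.942)] = 3.2374
Items = 3.2374 × 54 ≈ 174.82 → 175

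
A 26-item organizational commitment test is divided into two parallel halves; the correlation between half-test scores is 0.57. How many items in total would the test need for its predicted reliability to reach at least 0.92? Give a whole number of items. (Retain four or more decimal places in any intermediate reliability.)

Corrected full-test reliability: r_full = 2 × 0.57 / (1 + 0.57) ≈ 0.7261
Solve Spearman-Brown for n: n = 0.92(1 − 0.7261) / [0.7261(1 − 0.92)] = 4.3380
Items = 4.3380 × 26 ≈ 112.79 → 113

113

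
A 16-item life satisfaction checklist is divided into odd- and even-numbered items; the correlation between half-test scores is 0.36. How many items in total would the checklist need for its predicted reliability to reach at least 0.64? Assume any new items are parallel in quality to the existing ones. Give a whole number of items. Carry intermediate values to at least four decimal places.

26

r_full = 2(0.36)/(1 + 0.36) = 0.5294
n = r_tgt(1 − r_full) / [r_full(1 − r_tgt)] = 0.64 × 0.4706 / (0.5294 × 0.36) ≈ 1.5803
Required items = 1.5803 × 16 = 25.28, so 26 items.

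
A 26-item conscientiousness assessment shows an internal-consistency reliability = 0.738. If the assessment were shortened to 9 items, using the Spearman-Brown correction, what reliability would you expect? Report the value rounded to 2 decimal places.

Length ratio n = 9/26 = 0.3462
Spearman-Brown: r_new = n·r / (1 + (n − 1)·r)
r_new = 0.3462·0.738 / [1 + (0.3462 − 1)·0.738]
     = 0.2555 / 0.5175 = 0.4937

0.49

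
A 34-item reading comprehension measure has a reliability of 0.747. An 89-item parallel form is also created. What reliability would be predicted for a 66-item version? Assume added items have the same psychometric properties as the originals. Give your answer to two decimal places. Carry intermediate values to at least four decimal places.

Only the ratio of lengths matters: n = 66/34 = 1.9412
r_{66} = n·r / (1 + (n − 1)·r) = 1.4501 / 1.7031 ≈ 0.8514

0.85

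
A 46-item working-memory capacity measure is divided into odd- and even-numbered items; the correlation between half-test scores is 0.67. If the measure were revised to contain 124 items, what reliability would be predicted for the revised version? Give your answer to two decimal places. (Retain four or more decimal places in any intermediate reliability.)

0.92

First correct the split-half correlation to full-test reliability: r_full = 2 × 0.67 / (1 + 0.67) ≈ 0.8024
Length factor from 46 to 124 items: n = 124/46 = 2.6957
r_new = n·r_full / (1 + (n − 1)·r_full) = 2.1630 / 2.3606 ≈ 0.9163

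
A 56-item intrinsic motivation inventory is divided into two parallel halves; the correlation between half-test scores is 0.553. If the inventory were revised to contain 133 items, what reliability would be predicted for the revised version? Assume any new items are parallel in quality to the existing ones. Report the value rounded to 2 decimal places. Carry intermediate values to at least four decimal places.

0.85

Full-test reliability from the split-half r: r_full = 2(0.553)/(1 + 0.553) = 0.7122
Length factor from 56 to 133 items: n = 133/56 = 2.3750
r_new = n·r_full / (1 + (n − 1)·r_full) = 1.6915 / 1.9793 ≈ 0.8546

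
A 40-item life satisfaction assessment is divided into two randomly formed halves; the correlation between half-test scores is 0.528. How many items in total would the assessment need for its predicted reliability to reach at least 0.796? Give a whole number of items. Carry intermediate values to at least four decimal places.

70

Corrected full-test reliability: r_full = 2 × 0.528 / (1 + 0.528) ≈ 0.6911
n = r_tgt(1 − r_full) / [r_full(1 − r_tgt)] = 0.796 × 0.3089 / (0.6911 × 0.204) ≈ 1.7441
Required items = 1.7441 × 40 = 69.76, so 70 items.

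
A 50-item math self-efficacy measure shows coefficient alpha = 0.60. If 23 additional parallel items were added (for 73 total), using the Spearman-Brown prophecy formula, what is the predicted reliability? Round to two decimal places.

0.69

n = 73/50 = 1.46
r_new = (1.46 × 0.60) / (1 + (1.46 − 1) × 0.60)
r_new = 0.8760 / 1.2760 ≈ 0.6865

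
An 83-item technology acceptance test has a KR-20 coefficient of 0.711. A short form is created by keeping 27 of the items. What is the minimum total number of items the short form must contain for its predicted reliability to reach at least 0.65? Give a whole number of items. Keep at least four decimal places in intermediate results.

First, r for the 27-item form: n = 27/83 = 0.3253, so r_27 = 0.3253·0.711/(1 + (0.3253 − 1)·0.711) = 0.4445
Then solve for n' with r_old = 0.4445, r_target = 0.65: n' = 0.65(1 − 0.4445)/[0.4445(1 − 0.65)] = 2.3209
Items = 2.3209 × 27 ≈ 62.66 → 63

63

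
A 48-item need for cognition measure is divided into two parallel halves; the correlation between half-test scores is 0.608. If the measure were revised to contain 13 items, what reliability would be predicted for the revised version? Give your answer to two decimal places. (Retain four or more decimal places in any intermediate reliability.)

First correct the split-half correlation to full-test reliability: r_full = 2 × 0.608 / (1 + 0.608) ≈ 0.7562
Length factor from 48 to 13 items: n = 13/48 = 0.2708
r_new = n·r_full / (1 + (n − 1)·r_full) = 0.2048 / 0.4486 ≈ 0.4565

0.46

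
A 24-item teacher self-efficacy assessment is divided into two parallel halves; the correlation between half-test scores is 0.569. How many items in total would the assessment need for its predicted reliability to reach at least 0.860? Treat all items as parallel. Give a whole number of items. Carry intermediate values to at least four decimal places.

56

r_full = 2(0.569)/(1 + 0.569) = 0.7253
Solve Spearman-Brown for n: n = 0.860(1 − 0.7253) / [0.7253(1 − 0.860)] = 2.3265
Required items = 2.3265 × 24 = 55.84, so 56 items.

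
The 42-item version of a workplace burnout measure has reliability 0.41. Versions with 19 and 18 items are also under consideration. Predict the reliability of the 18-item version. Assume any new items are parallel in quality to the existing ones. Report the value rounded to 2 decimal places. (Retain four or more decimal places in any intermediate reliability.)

The 19-item form is not needed; work directly from the 42-item form with n = 18/42 = 0.4286.
r_{18} = n·r / (1 + (n − 1)·r) = 0.1757 / 0.7657 ≈ 0.2295

0.23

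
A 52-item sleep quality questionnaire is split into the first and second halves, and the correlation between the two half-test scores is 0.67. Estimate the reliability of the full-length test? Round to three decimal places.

Each half is half the length of the full test, so the full test is n = 2 times a half.
r_full = 2r_hh / (1 + r_hh) = 2 × 0.67 / (1 + 0.67)
       = 1.3400 / 1.6700 = 0.8024

0.802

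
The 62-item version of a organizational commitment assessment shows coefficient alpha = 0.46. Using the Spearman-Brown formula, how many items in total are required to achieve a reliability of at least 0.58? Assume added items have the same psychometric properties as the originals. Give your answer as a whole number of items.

101

Invert Spearman-Brown to solve for n:
n = r*(1 − r) / [ r (1 − r*) ]
n = 0.58 × (1 − 0.46) / [ 0.46 × (1 − 0.58) ]
n = 0.3132 / 0.1932 ≈ 1.6211
1.6211 × 62 = 100.51 → 101 items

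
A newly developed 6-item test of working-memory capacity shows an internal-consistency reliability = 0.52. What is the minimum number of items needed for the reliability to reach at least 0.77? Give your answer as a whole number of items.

19

Rearranging the Spearman-Brown formula for n,
n = r_target (1 − r_old) / [ r_old (1 − r_target) ]
n = 0.77(1 − 0.52) / [0.52(1 − 0.77)]
n = 0.3696 / 0.1196 ≈ 3.0903
3.0903 × 6 = 18.54 → 19 items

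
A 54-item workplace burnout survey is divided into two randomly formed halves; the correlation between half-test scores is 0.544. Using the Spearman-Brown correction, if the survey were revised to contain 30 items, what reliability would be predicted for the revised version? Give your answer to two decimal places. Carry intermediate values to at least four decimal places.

Full-test reliability from the split-half r: r_full = 2(0.544)/(1 + 0.544) = 0.7047
Then adjust to 30 items: n = 30/54 = 0.5556
r_new = n·r_full / (1 + (n − 1)·r_full) = 0.3915 / 0.6868 ≈ 0.5700

0.57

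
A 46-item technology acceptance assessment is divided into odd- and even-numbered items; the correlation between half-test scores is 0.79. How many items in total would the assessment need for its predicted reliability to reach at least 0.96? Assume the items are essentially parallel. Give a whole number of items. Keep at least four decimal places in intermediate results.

r_full = 2(0.79)/(1 + 0.79) = 0.8827
Solve Spearman-Brown for n: n = 0.96(1 − 0.8827) / [0.8827(1 − 0.96)] = 3.1893
Required items = 3.1893 × 46 = 146.71, so 147 items.

147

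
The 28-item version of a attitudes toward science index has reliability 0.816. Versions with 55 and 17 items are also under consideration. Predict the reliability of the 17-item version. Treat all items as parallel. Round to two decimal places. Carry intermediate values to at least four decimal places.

Only the ratio of lengths matters: n = 17/28 = 0.6071
r_{17} = n·r / (1 + (n − 1)·r) = 0.4954 / 0.6794 ≈ 0.7292

0.73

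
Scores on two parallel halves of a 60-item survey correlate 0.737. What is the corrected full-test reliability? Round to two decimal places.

0.85

r_full = 2(0.737) / (1 + 0.737)
       = 1.4740 / 1.7370 = 0.8486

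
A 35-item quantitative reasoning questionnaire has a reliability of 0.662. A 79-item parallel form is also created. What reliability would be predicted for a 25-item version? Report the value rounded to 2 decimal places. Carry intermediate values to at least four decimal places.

Only the ratio of lengths matters: n = 25/35 = 0.7143
r_{25} = n·r / (1 + (n − 1)·r) = 0.4729 / 0.8109 ≈ 0.5832

0.58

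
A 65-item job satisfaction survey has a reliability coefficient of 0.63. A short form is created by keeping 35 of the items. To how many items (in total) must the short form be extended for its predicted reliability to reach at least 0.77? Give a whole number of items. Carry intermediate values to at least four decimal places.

Short-form reliability: n = 35/65 = 0.5385; r_35 = n·r/(1+(n−1)r) ≈ 0.4783
Then solve for n' with r_old = 0.4783, r_target = 0.77: n' = 0.77(1 − 0.4783)/[0.4783(1 − 0.77)] = 3.6516
Items = 3.6516 × 35 ≈ 127.81 → 128

128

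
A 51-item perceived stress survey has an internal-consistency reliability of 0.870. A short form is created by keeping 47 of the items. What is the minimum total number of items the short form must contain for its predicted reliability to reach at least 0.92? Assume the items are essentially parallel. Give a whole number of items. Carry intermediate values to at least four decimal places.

88

Short-form reliability: n = 47/51 = 0.9216; r_47 = n·r/(1+(n−1)r) ≈ 0.8605
Then solve for n' with r_old = 0.8605, r_target = 0.92: n' = 0.92(1 − 0.8605)/[0.8605(1 − 0.92)] = 1.8643
Total items = 1.8643 × 47 = 87.62, rounded up to 88.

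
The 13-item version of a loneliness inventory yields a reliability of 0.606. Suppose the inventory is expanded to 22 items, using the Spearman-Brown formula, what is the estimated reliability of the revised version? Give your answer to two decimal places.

Length ratio n = 22/13 = 1.6923
By Spearman-Brown, r_new = n r / (1 + (n − 1) r).
r_new = 1.6923·0.606 / [1 + (1.6923 − 1)·0.606]
     = 1.0255 / 1.4195 = 0.7224

0.72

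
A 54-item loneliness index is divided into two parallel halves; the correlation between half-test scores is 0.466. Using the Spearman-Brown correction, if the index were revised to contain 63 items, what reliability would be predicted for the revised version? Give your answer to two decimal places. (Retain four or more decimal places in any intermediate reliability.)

First correct the split-half correlation to full-test reliability: r_full = 2 × 0.466 / (1 + 0.466) ≈ 0.6357
Then adjust to 63 items: n = 63/54 = 1.1667
r_new = n·r_full / (1 + (n − 1)·r_full) = 0.7417 / 1.1060 ≈ 0.6706

0.67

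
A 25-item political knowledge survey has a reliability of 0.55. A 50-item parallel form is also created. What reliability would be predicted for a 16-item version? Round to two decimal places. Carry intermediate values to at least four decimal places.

The 50-item form is not needed; work directly from the 25-item form with n = 16/25 = 0.6400.
r_{16} = n·r / (1 + (n − 1)·r) = 0.3520 / 0.8020 ≈ 0.4389

0.44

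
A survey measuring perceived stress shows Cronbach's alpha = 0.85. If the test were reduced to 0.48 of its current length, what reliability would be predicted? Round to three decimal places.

By Spearman-Brown, r_new = n r / (1 + (n − 1) r).
r_new = (0.48 × 0.85) / (1 + (0.48 − 1) × 0.85)
     = 0.4080 / 0.5580 = 0.7312

0.731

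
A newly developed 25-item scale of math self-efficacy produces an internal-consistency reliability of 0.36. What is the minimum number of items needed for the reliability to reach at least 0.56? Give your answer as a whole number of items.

n = 0.56 × (1 − 0.36) / [ 0.36 × (1 − 0.56) ]
n = 0.3584 / 0.1584 ≈ 2.2626
2.2626 × 25 = 56.56 → 57 items

57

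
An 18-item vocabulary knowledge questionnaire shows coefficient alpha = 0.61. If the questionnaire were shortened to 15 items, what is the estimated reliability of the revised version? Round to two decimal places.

0.57

The new length is 15/18 = 0.8333 times the old.
r_new = (0.8333 × 0.61) / (1 + (0.8333 − 1) × 0.61)
     = 0.5083 / 0.8983 = 0.5658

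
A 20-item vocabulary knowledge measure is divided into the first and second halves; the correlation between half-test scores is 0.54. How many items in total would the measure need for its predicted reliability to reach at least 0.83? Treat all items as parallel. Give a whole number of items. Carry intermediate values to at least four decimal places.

42

r_full = 2(0.54)/(1 + 0.54) = 0.7013
Solve Spearman-Brown for n: n = 0.83(1 − 0.7013) / [0.7013(1 − 0.83)] = 2.0795
Required items = 2.0795 × 20 = 41.59, so 42 items.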